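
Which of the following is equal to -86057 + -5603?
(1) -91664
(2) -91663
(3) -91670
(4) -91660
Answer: 4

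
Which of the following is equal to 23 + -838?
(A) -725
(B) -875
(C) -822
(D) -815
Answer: D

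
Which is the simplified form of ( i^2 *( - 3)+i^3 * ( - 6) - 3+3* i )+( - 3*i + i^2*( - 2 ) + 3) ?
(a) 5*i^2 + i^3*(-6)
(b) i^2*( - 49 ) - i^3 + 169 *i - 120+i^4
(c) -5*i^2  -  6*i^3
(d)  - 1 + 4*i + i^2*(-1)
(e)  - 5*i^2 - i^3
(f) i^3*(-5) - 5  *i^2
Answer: c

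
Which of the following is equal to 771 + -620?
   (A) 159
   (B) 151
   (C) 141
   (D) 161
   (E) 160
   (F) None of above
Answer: B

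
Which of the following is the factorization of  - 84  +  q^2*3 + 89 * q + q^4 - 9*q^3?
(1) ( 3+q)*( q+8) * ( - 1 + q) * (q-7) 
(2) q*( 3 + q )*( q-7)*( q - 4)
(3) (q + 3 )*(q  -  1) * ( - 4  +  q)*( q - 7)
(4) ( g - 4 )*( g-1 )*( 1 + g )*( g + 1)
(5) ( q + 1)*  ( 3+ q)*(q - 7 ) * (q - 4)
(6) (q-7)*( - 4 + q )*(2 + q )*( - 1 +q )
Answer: 3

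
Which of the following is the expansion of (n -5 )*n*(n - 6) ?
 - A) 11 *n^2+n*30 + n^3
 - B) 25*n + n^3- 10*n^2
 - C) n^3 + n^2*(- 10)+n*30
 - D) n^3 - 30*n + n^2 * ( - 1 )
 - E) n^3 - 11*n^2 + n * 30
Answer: E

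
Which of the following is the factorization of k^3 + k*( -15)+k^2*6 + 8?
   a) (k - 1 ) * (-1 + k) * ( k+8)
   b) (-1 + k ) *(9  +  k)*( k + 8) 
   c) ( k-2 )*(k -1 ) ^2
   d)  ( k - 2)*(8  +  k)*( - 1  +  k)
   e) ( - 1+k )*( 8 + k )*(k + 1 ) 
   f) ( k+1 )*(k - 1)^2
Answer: a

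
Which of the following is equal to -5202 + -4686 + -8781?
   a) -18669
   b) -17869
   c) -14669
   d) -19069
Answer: a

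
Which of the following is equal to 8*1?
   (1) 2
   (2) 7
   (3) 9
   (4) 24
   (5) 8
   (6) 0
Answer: 5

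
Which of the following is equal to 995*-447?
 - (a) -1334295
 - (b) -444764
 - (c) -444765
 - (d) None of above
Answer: c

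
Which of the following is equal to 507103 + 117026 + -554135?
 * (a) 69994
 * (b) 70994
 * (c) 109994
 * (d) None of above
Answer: a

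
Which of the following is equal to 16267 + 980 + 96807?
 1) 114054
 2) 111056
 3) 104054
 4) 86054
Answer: 1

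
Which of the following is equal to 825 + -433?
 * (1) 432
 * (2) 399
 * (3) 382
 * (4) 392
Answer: 4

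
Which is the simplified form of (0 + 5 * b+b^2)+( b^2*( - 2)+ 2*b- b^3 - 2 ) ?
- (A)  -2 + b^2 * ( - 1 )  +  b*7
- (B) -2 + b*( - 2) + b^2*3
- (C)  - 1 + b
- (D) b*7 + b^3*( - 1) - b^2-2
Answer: D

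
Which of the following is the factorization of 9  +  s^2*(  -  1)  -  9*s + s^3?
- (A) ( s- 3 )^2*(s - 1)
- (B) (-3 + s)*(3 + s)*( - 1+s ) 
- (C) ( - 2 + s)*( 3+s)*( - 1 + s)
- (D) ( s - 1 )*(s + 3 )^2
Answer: B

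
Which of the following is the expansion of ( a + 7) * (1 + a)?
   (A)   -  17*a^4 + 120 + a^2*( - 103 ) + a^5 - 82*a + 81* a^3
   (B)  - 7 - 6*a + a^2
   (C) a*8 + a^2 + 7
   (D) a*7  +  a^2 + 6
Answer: C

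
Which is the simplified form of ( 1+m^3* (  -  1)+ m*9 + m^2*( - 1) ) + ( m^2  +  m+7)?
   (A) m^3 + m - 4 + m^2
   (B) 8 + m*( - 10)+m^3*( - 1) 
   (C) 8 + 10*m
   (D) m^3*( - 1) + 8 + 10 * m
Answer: D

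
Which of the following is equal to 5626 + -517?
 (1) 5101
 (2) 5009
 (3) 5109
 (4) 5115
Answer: 3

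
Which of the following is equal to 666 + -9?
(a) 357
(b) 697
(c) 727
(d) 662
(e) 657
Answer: e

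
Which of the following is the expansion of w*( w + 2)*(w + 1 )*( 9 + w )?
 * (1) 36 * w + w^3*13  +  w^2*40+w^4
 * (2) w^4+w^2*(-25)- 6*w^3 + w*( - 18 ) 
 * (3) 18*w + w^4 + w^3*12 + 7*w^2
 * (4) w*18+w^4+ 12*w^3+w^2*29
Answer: 4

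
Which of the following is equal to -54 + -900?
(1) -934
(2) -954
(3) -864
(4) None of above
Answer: 2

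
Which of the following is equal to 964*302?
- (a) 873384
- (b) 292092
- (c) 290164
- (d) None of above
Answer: d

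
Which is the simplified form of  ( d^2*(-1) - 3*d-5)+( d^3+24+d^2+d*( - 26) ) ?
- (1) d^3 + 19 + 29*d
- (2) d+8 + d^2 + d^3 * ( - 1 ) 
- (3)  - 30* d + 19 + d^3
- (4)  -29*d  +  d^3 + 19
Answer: 4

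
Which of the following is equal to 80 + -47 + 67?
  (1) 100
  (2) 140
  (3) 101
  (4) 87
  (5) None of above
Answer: 1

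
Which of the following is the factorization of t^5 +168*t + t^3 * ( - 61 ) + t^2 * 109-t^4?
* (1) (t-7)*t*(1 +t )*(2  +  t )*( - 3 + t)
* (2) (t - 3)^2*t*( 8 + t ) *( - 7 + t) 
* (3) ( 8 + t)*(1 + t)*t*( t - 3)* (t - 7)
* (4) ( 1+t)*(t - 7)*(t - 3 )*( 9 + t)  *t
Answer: 3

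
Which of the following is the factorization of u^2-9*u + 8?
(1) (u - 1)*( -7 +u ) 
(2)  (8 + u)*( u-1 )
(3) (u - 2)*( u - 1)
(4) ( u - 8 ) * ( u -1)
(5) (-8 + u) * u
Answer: 4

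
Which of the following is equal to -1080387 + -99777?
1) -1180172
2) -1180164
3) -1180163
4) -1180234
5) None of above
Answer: 2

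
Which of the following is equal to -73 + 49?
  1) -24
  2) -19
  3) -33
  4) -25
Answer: 1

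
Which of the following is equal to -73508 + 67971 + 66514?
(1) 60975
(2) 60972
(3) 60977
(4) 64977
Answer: 3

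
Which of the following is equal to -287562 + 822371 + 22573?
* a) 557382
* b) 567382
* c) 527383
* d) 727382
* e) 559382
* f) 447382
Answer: a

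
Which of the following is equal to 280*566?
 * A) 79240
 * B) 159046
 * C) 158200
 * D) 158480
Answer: D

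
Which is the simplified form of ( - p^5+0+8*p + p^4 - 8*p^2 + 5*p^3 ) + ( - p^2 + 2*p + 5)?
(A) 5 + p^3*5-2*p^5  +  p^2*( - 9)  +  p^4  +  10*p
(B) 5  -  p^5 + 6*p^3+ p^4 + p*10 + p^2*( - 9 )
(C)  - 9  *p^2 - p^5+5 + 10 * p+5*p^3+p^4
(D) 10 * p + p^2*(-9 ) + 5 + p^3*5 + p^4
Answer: C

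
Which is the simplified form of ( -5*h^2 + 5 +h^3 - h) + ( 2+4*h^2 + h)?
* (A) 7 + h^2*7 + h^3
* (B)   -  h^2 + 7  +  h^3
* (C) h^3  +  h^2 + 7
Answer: B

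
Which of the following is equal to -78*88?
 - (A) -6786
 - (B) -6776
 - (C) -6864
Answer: C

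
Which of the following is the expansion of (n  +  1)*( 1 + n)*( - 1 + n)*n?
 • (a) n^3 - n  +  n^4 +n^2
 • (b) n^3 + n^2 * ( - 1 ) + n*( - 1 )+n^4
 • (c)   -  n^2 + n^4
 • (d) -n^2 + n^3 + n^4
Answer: b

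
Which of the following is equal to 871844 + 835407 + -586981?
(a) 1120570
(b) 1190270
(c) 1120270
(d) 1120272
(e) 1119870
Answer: c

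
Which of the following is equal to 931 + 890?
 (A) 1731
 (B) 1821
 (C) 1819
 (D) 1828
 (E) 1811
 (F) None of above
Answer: B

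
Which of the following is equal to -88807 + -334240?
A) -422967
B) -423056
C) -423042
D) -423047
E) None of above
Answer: D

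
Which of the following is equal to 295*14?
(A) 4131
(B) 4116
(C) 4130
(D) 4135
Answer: C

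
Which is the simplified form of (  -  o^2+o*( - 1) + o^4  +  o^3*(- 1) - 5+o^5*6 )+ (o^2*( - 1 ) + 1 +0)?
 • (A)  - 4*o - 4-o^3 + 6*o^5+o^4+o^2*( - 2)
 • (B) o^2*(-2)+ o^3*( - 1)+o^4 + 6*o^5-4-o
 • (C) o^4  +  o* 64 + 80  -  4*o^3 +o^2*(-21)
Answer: B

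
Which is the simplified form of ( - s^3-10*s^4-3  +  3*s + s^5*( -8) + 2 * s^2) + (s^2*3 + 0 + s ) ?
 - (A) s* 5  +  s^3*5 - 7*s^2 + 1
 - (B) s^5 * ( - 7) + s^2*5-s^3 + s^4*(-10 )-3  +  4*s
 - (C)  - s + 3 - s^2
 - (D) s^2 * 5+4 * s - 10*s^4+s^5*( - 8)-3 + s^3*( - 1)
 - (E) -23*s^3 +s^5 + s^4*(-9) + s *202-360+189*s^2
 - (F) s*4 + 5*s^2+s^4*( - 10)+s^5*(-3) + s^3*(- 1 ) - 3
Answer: D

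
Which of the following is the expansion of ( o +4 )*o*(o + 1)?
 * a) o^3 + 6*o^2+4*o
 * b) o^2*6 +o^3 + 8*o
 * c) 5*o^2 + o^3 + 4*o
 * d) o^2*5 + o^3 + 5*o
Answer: c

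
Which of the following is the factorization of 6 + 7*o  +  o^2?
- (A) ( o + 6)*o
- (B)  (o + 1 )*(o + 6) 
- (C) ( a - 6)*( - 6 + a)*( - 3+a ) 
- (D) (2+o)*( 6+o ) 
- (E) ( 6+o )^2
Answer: B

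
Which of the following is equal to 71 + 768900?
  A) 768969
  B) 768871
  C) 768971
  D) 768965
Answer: C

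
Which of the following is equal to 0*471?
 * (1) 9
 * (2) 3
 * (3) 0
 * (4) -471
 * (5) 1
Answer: 3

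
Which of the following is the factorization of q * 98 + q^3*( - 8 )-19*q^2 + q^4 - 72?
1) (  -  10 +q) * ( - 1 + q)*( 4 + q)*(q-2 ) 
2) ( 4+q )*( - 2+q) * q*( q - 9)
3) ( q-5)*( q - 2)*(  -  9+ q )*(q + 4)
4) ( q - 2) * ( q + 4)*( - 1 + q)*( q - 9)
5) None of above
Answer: 4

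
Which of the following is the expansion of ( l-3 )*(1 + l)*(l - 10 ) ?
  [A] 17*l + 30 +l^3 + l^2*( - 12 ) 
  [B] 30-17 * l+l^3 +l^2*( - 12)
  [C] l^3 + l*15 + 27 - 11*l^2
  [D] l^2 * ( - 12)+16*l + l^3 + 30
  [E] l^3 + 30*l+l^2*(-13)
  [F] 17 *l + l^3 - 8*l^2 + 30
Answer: A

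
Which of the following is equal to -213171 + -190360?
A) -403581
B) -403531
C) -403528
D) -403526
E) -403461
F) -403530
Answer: B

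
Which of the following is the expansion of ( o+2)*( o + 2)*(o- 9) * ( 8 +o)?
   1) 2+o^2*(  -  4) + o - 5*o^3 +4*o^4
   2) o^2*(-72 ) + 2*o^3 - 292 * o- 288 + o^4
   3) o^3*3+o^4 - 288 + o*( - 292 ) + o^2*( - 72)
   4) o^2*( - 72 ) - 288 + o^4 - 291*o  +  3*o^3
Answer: 3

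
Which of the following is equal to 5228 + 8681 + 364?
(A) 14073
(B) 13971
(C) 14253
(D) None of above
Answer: D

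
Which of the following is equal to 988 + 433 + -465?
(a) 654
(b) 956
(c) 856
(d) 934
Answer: b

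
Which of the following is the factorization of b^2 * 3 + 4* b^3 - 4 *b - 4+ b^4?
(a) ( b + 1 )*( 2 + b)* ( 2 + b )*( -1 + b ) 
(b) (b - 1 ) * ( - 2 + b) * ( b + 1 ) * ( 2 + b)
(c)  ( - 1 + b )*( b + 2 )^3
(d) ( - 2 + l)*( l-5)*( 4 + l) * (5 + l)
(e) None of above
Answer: a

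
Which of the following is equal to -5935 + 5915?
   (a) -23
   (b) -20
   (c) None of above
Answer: b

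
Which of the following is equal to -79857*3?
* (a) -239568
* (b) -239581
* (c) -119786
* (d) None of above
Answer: d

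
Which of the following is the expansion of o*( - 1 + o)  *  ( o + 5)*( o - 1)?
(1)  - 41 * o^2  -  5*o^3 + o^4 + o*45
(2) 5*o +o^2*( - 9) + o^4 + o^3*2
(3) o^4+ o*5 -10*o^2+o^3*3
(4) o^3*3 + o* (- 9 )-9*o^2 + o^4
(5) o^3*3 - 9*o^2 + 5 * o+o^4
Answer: 5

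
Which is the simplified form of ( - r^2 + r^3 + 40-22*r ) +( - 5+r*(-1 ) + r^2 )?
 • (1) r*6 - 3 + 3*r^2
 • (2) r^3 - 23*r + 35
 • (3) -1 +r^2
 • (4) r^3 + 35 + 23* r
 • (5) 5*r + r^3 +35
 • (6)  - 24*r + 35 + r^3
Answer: 2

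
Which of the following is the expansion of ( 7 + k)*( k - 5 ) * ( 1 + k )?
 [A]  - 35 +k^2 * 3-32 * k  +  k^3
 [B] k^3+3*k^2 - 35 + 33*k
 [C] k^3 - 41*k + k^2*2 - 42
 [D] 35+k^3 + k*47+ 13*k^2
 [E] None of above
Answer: E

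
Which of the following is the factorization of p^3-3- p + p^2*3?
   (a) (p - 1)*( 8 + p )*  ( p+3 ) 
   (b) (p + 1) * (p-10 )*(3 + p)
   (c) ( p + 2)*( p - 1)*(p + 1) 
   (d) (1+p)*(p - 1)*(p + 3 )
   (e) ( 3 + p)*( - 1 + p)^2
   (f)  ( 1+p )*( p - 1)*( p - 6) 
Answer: d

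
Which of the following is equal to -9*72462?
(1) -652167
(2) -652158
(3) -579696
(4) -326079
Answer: 2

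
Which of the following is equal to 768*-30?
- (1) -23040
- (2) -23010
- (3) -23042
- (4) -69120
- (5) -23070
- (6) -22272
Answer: 1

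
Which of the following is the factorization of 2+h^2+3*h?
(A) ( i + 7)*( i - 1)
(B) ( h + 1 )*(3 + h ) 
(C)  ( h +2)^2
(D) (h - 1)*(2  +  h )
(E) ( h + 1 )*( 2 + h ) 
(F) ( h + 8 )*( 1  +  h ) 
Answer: E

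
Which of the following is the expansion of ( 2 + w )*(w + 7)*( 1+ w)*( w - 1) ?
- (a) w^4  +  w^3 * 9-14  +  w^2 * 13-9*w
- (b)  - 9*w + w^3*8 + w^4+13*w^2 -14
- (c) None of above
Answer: a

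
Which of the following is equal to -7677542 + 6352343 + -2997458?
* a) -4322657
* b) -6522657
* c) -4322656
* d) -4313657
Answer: a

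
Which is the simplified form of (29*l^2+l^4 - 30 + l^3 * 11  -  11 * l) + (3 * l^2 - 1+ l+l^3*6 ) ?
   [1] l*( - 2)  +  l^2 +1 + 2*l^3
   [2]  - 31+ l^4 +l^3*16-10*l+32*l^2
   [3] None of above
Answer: 3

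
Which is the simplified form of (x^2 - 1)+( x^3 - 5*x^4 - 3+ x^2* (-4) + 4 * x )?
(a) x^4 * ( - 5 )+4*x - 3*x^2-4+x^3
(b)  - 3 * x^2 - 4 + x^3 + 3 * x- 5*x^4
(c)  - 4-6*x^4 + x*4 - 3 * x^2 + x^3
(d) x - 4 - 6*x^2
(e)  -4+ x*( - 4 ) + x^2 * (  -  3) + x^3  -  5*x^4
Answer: a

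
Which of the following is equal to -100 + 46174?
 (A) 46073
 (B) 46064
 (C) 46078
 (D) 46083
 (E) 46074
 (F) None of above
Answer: E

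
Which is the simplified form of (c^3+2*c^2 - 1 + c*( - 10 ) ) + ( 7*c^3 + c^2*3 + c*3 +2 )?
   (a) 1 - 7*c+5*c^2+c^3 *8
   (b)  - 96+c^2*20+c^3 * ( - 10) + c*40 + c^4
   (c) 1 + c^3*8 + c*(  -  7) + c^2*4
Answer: a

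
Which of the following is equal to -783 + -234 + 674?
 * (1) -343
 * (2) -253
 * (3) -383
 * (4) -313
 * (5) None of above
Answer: 1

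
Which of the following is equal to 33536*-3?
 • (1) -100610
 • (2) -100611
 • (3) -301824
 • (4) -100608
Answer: 4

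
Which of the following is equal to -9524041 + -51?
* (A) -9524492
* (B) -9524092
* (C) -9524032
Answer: B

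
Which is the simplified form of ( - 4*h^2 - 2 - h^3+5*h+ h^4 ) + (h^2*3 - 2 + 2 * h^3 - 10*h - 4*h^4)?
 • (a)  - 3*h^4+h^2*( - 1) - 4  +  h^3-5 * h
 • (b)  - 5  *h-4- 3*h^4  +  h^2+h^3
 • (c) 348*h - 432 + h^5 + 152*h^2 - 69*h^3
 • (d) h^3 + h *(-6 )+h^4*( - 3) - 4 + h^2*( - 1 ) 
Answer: a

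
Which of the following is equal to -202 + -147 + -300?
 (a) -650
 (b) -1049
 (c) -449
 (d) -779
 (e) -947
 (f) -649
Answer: f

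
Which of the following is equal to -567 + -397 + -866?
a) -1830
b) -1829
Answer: a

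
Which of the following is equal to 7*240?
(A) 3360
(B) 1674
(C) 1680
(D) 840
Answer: C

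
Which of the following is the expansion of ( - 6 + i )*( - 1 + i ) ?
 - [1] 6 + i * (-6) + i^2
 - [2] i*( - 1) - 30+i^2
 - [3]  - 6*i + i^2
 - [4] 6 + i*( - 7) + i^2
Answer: 4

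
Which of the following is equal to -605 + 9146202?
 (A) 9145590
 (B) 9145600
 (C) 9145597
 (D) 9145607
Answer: C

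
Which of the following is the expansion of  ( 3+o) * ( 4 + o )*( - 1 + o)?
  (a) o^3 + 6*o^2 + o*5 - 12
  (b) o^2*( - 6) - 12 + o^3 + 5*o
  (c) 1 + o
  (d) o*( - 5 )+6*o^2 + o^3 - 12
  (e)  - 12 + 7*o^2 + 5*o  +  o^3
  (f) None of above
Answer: a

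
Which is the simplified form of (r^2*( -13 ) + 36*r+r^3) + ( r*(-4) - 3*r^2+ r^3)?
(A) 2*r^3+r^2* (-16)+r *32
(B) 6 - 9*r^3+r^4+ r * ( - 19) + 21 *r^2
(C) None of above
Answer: A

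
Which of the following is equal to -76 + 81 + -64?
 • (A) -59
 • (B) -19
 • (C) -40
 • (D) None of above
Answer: A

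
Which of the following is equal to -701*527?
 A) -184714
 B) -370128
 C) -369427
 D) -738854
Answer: C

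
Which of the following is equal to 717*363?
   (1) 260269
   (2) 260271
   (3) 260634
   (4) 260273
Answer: 2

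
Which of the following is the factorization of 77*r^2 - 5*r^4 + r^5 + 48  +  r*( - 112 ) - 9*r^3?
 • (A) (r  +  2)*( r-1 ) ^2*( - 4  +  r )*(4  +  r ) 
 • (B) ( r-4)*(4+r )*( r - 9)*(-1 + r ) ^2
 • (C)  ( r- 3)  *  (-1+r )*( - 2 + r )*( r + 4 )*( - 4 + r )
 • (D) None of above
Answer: D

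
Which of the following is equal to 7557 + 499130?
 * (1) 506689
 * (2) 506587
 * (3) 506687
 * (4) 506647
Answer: 3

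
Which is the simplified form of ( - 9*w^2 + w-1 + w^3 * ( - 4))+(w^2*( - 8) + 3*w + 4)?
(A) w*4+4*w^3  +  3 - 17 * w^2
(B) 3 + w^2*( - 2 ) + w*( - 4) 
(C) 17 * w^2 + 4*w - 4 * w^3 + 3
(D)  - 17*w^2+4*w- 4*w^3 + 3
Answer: D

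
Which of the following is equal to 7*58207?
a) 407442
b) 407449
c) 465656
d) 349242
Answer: b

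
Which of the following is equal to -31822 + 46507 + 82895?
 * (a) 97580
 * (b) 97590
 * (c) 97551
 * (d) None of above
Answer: a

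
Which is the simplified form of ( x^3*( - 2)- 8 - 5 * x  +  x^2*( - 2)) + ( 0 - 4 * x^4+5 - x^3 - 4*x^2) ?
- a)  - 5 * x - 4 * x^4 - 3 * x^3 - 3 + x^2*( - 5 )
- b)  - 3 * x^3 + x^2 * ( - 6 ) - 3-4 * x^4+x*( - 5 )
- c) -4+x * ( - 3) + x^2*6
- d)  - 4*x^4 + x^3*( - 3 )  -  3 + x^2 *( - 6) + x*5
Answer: b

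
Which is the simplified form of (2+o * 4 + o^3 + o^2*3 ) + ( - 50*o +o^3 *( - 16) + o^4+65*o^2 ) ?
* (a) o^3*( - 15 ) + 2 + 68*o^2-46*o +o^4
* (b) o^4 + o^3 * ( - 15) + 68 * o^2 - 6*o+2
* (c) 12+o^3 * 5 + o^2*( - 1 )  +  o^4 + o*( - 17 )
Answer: a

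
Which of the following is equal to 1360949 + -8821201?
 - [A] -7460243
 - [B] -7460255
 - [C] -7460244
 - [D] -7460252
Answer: D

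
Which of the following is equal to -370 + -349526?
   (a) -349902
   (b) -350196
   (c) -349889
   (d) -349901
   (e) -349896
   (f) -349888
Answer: e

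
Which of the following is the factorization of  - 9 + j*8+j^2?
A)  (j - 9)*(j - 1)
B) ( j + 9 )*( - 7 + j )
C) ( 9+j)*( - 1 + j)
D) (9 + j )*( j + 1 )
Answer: C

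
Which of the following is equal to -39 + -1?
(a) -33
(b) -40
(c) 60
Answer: b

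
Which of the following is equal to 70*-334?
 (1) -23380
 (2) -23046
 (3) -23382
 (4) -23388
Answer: 1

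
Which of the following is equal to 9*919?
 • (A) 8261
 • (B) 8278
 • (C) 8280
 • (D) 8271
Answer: D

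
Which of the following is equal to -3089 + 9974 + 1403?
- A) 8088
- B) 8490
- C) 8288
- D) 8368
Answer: C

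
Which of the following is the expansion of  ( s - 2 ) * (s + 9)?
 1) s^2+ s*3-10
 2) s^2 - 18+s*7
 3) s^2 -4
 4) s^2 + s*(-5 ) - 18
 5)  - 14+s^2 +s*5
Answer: 2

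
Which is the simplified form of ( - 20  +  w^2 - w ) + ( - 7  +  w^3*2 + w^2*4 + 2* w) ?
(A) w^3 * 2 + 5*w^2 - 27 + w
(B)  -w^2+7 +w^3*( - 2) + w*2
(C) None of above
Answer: A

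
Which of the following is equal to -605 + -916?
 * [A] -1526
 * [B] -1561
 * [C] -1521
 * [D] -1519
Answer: C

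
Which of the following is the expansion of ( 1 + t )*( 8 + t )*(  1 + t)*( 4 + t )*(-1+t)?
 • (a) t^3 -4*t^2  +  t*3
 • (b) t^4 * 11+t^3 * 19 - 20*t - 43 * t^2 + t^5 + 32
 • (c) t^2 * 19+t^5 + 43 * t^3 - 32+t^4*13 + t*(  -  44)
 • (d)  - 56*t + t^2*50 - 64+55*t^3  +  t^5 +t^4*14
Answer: c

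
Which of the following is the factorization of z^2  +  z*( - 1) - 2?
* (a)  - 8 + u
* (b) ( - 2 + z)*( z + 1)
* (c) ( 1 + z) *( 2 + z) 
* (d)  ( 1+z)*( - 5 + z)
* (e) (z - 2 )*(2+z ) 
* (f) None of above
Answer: b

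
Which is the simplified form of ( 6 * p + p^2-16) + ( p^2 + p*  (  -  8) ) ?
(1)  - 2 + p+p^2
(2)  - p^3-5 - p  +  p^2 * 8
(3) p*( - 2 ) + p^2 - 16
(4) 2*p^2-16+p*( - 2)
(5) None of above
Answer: 4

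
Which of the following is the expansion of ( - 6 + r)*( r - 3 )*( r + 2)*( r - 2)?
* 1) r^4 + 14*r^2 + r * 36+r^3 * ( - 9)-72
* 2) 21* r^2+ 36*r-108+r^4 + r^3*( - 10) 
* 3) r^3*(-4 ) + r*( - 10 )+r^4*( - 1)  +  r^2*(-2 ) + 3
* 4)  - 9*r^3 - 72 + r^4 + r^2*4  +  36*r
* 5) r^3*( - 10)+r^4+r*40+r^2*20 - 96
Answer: 1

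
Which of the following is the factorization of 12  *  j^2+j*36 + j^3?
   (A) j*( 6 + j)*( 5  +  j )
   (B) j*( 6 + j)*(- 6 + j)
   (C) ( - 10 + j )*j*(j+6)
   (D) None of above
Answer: D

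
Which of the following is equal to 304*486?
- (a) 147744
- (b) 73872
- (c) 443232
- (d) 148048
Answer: a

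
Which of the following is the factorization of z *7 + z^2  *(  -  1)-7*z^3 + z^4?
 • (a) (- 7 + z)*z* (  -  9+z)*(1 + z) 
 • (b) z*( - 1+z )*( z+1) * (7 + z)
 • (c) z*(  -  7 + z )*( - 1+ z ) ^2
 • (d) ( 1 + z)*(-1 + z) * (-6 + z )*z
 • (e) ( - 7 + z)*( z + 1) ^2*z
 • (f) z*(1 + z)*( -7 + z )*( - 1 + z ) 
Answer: f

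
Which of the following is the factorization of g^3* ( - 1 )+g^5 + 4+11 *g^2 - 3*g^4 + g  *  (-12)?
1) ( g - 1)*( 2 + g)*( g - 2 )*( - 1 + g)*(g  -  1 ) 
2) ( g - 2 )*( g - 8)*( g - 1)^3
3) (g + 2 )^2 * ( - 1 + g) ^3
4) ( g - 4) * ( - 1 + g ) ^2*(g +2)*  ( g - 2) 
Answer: 1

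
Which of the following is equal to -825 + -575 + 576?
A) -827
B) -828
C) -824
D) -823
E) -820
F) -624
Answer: C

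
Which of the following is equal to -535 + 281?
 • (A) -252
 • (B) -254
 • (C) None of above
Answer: B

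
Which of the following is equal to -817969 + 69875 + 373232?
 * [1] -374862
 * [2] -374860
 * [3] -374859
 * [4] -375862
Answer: 1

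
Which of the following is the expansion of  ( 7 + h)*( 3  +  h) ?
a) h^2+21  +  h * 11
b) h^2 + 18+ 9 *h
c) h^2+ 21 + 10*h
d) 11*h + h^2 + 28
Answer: c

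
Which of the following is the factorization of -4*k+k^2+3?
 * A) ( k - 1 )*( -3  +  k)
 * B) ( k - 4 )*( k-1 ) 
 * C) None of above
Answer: A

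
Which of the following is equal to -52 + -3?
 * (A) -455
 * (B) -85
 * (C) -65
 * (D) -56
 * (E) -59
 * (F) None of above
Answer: F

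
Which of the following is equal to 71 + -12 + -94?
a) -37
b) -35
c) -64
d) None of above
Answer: b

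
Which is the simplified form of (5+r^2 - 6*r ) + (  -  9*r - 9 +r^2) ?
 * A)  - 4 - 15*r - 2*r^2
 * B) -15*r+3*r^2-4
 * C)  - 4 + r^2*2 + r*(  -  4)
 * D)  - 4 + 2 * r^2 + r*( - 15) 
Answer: D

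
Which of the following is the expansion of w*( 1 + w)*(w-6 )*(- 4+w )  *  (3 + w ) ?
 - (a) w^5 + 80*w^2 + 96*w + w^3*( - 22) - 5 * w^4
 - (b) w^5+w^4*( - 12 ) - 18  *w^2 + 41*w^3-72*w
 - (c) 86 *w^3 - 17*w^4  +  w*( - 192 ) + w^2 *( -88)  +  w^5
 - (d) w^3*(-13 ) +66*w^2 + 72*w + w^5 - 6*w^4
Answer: d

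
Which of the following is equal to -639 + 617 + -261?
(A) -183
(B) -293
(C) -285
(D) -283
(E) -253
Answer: D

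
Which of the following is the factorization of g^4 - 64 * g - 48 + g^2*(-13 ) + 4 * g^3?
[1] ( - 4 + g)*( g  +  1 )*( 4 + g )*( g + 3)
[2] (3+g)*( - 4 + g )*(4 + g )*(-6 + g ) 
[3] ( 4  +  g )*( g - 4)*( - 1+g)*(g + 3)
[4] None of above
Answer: 1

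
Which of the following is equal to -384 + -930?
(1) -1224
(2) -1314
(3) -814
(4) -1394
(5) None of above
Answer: 2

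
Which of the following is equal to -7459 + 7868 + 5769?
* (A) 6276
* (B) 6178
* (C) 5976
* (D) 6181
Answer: B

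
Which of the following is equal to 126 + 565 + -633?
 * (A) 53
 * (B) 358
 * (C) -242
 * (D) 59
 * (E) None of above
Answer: E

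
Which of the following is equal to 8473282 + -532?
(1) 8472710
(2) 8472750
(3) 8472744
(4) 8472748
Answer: 2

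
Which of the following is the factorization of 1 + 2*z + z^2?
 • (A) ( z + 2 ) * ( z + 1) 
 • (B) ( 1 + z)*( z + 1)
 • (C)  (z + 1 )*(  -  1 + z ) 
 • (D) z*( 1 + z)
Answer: B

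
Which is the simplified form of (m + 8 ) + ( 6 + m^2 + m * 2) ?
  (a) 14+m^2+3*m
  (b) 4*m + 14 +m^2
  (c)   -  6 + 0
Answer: a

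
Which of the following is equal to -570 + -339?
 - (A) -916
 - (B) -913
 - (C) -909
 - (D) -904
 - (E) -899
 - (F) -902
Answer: C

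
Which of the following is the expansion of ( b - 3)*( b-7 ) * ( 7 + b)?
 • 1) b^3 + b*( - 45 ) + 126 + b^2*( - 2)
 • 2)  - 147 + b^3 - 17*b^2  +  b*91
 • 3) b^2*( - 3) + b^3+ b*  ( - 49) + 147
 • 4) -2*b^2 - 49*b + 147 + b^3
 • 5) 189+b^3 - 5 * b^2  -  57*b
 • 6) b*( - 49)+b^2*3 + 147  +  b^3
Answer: 3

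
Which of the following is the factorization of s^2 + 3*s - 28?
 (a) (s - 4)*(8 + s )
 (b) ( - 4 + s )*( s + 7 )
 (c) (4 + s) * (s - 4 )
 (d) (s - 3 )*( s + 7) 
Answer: b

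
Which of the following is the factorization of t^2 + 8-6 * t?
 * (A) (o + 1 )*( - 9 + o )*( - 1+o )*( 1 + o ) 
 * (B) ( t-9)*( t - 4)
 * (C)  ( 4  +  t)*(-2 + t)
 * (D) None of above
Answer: D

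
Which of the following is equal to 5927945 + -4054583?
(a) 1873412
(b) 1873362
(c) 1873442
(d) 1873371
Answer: b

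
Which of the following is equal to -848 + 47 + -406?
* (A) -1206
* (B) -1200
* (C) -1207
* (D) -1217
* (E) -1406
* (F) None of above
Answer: C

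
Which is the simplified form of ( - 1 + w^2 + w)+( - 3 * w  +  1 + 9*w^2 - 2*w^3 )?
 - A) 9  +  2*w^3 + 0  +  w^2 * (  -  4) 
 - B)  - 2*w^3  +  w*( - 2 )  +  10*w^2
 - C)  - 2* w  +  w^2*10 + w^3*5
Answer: B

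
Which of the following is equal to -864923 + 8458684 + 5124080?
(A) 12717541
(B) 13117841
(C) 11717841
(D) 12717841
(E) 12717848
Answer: D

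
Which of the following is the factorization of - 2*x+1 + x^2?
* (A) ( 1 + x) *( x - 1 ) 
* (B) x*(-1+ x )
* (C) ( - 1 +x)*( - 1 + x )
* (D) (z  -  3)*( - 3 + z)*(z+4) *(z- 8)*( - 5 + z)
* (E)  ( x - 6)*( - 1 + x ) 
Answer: C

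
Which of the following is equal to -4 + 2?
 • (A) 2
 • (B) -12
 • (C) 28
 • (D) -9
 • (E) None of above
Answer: E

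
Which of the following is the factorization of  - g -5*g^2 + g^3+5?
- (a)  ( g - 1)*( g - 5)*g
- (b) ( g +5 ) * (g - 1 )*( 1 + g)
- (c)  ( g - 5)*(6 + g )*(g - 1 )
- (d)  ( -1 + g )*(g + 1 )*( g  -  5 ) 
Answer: d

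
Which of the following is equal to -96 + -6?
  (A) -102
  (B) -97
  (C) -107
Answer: A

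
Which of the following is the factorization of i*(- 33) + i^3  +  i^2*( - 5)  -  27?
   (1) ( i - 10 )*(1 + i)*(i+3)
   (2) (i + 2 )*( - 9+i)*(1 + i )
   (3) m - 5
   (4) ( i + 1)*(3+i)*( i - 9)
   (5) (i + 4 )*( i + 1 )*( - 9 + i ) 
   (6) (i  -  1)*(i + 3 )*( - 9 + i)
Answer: 4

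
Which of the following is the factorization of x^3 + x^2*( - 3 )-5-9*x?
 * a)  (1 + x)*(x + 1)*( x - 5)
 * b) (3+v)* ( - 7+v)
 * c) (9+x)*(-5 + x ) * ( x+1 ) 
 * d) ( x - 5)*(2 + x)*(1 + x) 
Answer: a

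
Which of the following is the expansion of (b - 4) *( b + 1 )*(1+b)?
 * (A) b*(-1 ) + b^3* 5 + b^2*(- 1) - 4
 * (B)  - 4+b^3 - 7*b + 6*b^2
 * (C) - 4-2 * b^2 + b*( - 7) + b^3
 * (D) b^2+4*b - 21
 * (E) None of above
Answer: C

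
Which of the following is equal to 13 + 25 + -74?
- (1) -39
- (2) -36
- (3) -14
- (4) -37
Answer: 2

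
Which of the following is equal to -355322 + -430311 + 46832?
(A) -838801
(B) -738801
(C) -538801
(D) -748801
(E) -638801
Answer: B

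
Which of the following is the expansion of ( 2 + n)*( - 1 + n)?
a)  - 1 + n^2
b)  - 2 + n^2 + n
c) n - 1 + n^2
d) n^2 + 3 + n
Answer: b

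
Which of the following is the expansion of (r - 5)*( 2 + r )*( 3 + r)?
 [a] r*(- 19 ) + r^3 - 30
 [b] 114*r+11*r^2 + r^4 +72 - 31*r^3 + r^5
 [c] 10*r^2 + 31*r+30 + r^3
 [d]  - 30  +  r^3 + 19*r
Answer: a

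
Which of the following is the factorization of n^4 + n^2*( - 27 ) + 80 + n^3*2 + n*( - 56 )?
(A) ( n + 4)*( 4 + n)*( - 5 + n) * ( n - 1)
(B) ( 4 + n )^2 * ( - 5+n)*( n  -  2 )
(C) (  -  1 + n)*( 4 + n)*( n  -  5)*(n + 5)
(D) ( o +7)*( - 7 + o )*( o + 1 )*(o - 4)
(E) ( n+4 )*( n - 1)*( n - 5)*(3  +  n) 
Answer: A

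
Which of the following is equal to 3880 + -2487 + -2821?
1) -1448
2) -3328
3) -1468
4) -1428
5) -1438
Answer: 4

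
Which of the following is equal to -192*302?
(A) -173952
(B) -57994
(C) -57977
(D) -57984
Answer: D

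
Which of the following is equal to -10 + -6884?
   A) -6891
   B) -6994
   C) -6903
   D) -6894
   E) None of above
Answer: D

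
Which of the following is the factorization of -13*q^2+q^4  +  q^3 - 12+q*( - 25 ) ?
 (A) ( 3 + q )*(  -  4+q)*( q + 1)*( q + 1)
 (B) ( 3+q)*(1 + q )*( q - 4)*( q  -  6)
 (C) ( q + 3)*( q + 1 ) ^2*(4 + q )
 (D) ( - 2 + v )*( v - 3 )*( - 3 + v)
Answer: A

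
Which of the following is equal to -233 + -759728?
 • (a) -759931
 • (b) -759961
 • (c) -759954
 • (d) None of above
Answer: b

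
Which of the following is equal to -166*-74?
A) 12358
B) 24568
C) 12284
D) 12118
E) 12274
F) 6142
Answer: C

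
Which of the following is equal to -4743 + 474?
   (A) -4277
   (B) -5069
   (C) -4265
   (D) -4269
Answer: D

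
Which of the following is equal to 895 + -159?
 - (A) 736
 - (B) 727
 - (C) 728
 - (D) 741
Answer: A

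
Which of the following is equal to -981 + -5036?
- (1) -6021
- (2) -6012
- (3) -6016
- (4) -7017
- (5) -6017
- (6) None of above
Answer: 5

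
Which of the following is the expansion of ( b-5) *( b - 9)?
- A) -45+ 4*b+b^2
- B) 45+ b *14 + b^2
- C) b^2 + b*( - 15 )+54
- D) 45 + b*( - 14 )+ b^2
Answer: D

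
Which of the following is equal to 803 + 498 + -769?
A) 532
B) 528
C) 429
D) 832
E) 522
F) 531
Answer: A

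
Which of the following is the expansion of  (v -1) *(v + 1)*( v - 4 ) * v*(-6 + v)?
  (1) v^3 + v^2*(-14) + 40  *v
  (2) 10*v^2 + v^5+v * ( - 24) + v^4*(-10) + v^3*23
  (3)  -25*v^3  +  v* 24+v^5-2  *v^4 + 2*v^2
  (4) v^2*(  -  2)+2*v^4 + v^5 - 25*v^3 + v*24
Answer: 2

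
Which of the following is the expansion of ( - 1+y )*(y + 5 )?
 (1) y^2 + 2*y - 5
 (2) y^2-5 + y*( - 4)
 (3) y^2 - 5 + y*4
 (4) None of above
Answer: 3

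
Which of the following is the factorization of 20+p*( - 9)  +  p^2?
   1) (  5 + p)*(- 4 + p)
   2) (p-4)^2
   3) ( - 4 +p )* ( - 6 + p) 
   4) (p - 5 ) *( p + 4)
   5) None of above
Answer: 5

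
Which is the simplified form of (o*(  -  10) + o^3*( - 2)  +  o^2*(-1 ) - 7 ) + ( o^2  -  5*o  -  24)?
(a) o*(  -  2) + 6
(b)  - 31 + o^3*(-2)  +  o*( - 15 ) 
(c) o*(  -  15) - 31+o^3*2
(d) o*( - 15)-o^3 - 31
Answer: b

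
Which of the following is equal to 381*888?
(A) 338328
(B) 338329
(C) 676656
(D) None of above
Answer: A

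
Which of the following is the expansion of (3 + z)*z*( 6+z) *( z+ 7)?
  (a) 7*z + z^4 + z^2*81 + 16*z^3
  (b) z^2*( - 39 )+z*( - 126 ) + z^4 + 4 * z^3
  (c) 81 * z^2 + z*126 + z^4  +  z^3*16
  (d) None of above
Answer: c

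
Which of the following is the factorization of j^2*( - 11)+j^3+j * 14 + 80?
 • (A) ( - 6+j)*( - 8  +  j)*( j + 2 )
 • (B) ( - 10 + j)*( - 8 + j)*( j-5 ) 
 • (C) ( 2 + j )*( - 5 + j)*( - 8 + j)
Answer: C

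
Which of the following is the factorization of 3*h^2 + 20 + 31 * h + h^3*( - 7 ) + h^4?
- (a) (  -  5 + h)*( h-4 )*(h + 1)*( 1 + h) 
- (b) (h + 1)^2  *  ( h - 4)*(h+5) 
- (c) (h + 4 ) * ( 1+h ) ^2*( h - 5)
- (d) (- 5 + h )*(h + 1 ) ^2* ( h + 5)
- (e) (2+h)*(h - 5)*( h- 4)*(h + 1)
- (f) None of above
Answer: a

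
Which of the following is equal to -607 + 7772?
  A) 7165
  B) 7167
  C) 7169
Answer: A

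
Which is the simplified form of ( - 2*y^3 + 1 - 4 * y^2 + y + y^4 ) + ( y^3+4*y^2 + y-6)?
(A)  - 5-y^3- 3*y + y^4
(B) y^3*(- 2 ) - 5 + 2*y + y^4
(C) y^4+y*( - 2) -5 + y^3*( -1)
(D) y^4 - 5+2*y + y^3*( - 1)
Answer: D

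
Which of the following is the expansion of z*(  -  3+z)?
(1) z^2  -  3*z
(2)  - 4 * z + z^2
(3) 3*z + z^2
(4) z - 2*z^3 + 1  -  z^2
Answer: 1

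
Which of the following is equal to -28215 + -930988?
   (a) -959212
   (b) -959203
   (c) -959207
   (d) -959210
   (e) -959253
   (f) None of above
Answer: b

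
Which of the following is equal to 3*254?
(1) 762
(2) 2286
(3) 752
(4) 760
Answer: 1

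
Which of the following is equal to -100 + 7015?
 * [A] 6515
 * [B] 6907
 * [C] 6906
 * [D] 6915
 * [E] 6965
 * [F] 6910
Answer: D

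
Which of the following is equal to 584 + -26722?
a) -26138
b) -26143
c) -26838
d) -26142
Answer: a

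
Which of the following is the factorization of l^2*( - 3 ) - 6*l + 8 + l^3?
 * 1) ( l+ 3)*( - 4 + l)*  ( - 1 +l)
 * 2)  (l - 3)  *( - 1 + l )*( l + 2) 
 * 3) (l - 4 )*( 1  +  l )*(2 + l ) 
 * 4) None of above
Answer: 4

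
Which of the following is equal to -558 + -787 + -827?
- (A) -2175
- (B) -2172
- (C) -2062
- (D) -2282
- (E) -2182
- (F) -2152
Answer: B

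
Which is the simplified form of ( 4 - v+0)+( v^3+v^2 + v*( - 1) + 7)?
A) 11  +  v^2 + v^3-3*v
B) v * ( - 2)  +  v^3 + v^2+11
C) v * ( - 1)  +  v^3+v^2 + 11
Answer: B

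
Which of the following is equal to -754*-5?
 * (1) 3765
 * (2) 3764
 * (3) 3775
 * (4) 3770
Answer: 4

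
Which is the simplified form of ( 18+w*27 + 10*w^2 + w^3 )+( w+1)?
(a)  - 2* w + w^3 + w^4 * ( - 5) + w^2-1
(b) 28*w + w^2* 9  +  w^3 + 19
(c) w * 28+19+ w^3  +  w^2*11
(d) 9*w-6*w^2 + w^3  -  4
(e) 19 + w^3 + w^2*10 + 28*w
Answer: e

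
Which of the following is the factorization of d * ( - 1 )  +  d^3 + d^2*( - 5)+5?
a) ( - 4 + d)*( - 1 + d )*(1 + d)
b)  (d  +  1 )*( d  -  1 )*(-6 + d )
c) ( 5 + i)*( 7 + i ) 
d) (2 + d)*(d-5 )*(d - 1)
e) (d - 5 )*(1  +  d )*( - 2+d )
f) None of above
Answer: f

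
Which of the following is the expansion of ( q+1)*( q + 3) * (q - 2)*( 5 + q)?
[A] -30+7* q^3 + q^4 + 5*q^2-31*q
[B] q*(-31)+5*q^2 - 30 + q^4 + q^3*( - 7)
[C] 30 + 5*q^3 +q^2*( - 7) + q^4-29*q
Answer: A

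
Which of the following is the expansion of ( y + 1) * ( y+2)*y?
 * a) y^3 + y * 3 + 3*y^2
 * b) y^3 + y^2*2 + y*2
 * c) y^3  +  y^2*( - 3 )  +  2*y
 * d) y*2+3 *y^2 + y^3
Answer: d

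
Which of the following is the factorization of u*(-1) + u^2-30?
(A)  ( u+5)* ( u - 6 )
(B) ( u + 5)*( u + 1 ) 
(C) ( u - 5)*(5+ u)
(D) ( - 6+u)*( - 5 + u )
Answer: A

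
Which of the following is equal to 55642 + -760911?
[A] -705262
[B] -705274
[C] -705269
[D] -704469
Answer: C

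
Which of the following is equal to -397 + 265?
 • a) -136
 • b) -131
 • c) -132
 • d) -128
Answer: c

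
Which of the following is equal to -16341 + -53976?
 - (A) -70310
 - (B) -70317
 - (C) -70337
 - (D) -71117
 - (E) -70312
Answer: B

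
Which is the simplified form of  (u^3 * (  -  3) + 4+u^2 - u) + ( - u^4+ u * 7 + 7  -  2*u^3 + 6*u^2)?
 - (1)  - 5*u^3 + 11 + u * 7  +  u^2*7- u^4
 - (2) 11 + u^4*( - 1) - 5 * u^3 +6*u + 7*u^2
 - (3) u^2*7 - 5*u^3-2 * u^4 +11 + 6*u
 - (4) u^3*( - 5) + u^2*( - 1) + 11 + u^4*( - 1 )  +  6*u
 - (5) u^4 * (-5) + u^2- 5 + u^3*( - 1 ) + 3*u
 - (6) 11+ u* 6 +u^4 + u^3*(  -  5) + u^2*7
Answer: 2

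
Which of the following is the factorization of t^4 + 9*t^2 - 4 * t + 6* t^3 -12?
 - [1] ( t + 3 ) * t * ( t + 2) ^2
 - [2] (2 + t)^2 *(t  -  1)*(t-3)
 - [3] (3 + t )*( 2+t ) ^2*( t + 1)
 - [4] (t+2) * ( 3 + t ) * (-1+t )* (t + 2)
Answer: 4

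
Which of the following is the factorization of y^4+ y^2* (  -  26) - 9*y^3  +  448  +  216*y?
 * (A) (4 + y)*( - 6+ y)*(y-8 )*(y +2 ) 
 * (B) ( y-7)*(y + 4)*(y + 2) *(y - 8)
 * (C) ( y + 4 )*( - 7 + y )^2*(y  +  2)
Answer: B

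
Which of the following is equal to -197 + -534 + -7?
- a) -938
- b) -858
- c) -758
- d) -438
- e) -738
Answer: e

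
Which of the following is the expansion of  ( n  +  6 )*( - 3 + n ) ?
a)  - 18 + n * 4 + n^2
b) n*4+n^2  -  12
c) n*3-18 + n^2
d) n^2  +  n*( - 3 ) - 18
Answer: c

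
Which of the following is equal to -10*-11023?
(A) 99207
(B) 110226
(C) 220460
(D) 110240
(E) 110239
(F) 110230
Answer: F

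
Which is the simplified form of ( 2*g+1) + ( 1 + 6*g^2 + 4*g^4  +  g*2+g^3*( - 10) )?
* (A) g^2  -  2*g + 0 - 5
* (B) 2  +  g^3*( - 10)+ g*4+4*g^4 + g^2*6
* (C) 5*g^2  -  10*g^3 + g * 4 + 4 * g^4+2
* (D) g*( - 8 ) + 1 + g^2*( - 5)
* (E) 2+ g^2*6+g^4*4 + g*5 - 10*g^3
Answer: B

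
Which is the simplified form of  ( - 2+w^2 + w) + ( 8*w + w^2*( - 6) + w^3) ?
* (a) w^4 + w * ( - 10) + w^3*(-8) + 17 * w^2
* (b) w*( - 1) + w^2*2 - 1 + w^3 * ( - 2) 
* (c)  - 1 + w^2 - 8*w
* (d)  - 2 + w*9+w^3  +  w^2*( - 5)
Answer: d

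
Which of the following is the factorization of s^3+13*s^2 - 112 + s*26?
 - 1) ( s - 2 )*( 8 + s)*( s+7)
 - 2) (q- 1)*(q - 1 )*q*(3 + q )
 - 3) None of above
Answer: 1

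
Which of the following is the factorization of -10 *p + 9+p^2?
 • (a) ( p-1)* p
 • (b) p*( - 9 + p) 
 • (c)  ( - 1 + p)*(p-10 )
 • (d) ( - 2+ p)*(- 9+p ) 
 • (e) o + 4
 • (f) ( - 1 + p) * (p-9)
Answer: f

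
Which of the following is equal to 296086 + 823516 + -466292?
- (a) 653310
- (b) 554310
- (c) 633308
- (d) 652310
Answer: a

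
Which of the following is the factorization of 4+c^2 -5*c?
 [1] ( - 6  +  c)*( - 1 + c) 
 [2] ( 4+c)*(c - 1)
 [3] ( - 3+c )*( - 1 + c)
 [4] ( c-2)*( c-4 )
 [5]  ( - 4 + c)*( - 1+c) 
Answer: 5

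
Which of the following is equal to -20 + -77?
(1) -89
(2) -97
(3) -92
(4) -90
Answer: 2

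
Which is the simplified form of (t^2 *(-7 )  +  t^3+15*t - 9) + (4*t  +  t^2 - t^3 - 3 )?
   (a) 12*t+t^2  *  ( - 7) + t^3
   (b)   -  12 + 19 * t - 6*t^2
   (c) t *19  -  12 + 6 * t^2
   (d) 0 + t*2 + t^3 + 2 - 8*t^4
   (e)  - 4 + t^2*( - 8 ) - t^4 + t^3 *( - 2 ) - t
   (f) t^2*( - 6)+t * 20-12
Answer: b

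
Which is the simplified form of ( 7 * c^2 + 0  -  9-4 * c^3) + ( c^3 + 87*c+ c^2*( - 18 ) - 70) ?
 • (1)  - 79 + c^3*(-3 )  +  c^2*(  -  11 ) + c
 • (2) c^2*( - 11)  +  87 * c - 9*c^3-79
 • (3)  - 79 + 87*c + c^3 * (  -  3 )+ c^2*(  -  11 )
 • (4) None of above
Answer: 3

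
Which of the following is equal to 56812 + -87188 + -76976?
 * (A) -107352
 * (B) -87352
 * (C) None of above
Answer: A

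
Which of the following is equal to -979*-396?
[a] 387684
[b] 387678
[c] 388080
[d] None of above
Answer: a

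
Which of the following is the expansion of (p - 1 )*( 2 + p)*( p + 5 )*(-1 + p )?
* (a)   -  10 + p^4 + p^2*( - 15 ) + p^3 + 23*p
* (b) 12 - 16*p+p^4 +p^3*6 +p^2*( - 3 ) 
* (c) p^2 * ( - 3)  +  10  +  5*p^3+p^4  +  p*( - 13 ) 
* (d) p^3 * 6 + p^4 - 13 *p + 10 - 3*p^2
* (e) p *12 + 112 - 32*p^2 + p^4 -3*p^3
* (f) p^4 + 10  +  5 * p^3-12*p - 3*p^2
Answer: c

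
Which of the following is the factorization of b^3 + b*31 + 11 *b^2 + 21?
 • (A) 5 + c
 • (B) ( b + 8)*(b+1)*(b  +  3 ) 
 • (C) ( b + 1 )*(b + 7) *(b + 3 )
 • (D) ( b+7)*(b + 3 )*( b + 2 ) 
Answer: C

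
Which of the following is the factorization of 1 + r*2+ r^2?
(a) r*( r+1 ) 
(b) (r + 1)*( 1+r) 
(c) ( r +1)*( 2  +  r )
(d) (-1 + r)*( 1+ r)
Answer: b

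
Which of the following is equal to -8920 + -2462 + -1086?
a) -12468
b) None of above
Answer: a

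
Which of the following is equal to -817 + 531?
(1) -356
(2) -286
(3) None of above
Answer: 2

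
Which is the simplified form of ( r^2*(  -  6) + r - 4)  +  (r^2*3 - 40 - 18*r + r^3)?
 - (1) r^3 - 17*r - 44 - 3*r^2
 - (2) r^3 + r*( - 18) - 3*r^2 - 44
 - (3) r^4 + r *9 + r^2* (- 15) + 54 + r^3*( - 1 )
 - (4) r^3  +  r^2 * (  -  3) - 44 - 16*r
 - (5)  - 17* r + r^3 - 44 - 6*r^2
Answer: 1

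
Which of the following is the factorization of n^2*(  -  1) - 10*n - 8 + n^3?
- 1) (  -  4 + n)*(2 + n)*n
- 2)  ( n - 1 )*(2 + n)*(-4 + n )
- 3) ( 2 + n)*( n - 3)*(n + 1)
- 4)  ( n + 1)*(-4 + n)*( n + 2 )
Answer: 4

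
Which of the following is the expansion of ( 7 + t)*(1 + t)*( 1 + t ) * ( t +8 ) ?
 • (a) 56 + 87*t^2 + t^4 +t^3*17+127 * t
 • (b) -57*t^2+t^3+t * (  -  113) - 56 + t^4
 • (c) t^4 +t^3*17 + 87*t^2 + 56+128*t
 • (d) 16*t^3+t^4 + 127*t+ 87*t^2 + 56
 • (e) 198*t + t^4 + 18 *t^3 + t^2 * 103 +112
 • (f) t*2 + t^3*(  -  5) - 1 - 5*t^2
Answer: a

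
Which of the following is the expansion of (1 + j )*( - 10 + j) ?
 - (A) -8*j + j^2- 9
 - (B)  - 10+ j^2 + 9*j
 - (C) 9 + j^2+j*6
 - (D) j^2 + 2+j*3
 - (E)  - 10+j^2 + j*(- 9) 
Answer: E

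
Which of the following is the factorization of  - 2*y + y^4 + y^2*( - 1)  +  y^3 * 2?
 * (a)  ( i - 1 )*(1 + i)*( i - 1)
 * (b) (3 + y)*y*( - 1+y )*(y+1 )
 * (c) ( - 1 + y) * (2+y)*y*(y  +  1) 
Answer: c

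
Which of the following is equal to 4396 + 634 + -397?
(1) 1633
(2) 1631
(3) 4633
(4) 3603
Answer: 3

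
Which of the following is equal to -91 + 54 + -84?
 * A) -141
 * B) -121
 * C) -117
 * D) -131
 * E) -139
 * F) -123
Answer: B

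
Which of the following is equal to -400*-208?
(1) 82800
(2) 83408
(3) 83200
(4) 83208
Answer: 3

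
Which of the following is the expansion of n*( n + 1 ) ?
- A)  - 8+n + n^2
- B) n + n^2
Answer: B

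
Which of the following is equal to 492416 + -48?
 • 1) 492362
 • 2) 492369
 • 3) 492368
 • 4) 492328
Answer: 3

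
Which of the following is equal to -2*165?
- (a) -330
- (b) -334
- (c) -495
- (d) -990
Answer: a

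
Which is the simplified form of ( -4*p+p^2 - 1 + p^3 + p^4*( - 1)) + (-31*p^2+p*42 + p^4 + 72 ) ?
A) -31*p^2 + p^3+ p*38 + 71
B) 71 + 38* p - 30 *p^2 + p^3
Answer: B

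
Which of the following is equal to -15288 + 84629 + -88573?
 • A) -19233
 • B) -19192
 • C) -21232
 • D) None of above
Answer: D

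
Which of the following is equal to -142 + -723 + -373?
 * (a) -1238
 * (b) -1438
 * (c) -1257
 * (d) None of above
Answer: a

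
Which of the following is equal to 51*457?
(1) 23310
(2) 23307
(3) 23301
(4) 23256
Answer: 2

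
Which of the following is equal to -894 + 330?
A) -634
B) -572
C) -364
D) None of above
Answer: D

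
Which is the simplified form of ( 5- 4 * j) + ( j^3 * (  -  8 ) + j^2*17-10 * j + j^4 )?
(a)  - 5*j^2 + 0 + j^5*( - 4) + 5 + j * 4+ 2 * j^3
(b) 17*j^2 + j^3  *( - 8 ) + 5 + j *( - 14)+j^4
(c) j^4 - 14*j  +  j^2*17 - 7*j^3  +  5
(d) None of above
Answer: b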